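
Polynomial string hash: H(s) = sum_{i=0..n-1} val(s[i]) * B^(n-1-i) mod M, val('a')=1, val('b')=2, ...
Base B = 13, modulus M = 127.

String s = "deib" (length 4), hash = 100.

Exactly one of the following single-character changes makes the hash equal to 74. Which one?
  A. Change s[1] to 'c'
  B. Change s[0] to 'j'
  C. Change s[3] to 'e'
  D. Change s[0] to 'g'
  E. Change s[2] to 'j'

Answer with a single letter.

Answer: B

Derivation:
Option A: s[1]='e'->'c', delta=(3-5)*13^2 mod 127 = 43, hash=100+43 mod 127 = 16
Option B: s[0]='d'->'j', delta=(10-4)*13^3 mod 127 = 101, hash=100+101 mod 127 = 74 <-- target
Option C: s[3]='b'->'e', delta=(5-2)*13^0 mod 127 = 3, hash=100+3 mod 127 = 103
Option D: s[0]='d'->'g', delta=(7-4)*13^3 mod 127 = 114, hash=100+114 mod 127 = 87
Option E: s[2]='i'->'j', delta=(10-9)*13^1 mod 127 = 13, hash=100+13 mod 127 = 113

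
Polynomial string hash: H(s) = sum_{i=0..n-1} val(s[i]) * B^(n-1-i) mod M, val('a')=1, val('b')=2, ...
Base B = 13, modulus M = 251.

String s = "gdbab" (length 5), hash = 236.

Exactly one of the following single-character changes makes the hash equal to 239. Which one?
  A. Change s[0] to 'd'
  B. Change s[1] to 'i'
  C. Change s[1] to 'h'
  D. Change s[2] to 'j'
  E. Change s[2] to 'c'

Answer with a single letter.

Answer: C

Derivation:
Option A: s[0]='g'->'d', delta=(4-7)*13^4 mod 251 = 159, hash=236+159 mod 251 = 144
Option B: s[1]='d'->'i', delta=(9-4)*13^3 mod 251 = 192, hash=236+192 mod 251 = 177
Option C: s[1]='d'->'h', delta=(8-4)*13^3 mod 251 = 3, hash=236+3 mod 251 = 239 <-- target
Option D: s[2]='b'->'j', delta=(10-2)*13^2 mod 251 = 97, hash=236+97 mod 251 = 82
Option E: s[2]='b'->'c', delta=(3-2)*13^2 mod 251 = 169, hash=236+169 mod 251 = 154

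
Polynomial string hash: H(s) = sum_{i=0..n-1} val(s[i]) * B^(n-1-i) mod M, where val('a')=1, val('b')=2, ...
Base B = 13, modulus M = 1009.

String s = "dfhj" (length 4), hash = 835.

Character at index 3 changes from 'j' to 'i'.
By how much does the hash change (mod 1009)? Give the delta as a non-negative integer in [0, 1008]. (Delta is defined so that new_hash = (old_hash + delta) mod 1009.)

Delta formula: (val(new) - val(old)) * B^(n-1-k) mod M
  val('i') - val('j') = 9 - 10 = -1
  B^(n-1-k) = 13^0 mod 1009 = 1
  Delta = -1 * 1 mod 1009 = 1008

Answer: 1008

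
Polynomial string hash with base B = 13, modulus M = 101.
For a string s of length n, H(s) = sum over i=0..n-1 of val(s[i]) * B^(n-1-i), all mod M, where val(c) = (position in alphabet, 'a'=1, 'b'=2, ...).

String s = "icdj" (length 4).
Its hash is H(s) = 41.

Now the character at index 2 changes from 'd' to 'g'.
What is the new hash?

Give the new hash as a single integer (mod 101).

val('d') = 4, val('g') = 7
Position k = 2, exponent = n-1-k = 1
B^1 mod M = 13^1 mod 101 = 13
Delta = (7 - 4) * 13 mod 101 = 39
New hash = (41 + 39) mod 101 = 80

Answer: 80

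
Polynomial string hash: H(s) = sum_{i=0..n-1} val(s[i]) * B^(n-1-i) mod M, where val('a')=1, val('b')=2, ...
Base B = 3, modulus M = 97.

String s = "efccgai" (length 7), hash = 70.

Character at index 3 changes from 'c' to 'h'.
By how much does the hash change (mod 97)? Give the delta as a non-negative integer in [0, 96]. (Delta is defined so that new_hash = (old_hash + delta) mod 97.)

Answer: 38

Derivation:
Delta formula: (val(new) - val(old)) * B^(n-1-k) mod M
  val('h') - val('c') = 8 - 3 = 5
  B^(n-1-k) = 3^3 mod 97 = 27
  Delta = 5 * 27 mod 97 = 38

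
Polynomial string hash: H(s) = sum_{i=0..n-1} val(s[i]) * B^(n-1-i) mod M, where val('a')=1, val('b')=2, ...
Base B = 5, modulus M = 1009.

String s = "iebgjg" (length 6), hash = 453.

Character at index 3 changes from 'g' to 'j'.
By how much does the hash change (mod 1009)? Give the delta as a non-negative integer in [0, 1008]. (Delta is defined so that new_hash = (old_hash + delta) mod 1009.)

Answer: 75

Derivation:
Delta formula: (val(new) - val(old)) * B^(n-1-k) mod M
  val('j') - val('g') = 10 - 7 = 3
  B^(n-1-k) = 5^2 mod 1009 = 25
  Delta = 3 * 25 mod 1009 = 75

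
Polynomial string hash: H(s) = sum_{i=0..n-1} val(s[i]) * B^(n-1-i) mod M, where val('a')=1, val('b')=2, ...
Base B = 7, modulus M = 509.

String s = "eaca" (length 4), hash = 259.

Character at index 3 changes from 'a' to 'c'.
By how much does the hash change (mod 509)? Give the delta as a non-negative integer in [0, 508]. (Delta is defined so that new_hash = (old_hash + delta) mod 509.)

Answer: 2

Derivation:
Delta formula: (val(new) - val(old)) * B^(n-1-k) mod M
  val('c') - val('a') = 3 - 1 = 2
  B^(n-1-k) = 7^0 mod 509 = 1
  Delta = 2 * 1 mod 509 = 2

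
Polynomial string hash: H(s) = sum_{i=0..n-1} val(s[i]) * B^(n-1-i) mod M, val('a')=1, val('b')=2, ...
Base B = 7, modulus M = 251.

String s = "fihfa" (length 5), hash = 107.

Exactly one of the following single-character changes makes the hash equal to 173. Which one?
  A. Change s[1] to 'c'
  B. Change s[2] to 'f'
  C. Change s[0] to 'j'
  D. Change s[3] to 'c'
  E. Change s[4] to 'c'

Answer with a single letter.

Answer: C

Derivation:
Option A: s[1]='i'->'c', delta=(3-9)*7^3 mod 251 = 201, hash=107+201 mod 251 = 57
Option B: s[2]='h'->'f', delta=(6-8)*7^2 mod 251 = 153, hash=107+153 mod 251 = 9
Option C: s[0]='f'->'j', delta=(10-6)*7^4 mod 251 = 66, hash=107+66 mod 251 = 173 <-- target
Option D: s[3]='f'->'c', delta=(3-6)*7^1 mod 251 = 230, hash=107+230 mod 251 = 86
Option E: s[4]='a'->'c', delta=(3-1)*7^0 mod 251 = 2, hash=107+2 mod 251 = 109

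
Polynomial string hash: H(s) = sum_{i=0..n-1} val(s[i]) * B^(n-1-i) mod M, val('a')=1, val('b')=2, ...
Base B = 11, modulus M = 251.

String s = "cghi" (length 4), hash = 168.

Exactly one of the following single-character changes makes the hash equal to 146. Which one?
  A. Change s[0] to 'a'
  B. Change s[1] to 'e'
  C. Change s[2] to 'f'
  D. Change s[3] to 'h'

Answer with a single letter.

Option A: s[0]='c'->'a', delta=(1-3)*11^3 mod 251 = 99, hash=168+99 mod 251 = 16
Option B: s[1]='g'->'e', delta=(5-7)*11^2 mod 251 = 9, hash=168+9 mod 251 = 177
Option C: s[2]='h'->'f', delta=(6-8)*11^1 mod 251 = 229, hash=168+229 mod 251 = 146 <-- target
Option D: s[3]='i'->'h', delta=(8-9)*11^0 mod 251 = 250, hash=168+250 mod 251 = 167

Answer: C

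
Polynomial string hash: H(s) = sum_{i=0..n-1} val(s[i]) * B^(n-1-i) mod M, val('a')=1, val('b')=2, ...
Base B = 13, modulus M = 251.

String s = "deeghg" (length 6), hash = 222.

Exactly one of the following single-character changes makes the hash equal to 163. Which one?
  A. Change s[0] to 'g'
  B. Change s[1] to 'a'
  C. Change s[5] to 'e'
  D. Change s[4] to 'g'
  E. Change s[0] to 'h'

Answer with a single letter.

Option A: s[0]='d'->'g', delta=(7-4)*13^5 mod 251 = 192, hash=222+192 mod 251 = 163 <-- target
Option B: s[1]='e'->'a', delta=(1-5)*13^4 mod 251 = 212, hash=222+212 mod 251 = 183
Option C: s[5]='g'->'e', delta=(5-7)*13^0 mod 251 = 249, hash=222+249 mod 251 = 220
Option D: s[4]='h'->'g', delta=(7-8)*13^1 mod 251 = 238, hash=222+238 mod 251 = 209
Option E: s[0]='d'->'h', delta=(8-4)*13^5 mod 251 = 5, hash=222+5 mod 251 = 227

Answer: A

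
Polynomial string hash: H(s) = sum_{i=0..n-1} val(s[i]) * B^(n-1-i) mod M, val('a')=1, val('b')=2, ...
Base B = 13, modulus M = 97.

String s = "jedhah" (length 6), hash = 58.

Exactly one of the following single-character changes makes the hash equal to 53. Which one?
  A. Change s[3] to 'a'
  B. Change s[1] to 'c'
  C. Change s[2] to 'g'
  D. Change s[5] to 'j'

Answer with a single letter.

Answer: C

Derivation:
Option A: s[3]='h'->'a', delta=(1-8)*13^2 mod 97 = 78, hash=58+78 mod 97 = 39
Option B: s[1]='e'->'c', delta=(3-5)*13^4 mod 97 = 11, hash=58+11 mod 97 = 69
Option C: s[2]='d'->'g', delta=(7-4)*13^3 mod 97 = 92, hash=58+92 mod 97 = 53 <-- target
Option D: s[5]='h'->'j', delta=(10-8)*13^0 mod 97 = 2, hash=58+2 mod 97 = 60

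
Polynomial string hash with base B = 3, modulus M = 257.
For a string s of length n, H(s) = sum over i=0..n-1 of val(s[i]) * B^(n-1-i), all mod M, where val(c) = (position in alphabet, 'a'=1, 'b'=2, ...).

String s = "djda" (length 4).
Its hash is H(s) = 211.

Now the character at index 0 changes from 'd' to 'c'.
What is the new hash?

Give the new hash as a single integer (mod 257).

Answer: 184

Derivation:
val('d') = 4, val('c') = 3
Position k = 0, exponent = n-1-k = 3
B^3 mod M = 3^3 mod 257 = 27
Delta = (3 - 4) * 27 mod 257 = 230
New hash = (211 + 230) mod 257 = 184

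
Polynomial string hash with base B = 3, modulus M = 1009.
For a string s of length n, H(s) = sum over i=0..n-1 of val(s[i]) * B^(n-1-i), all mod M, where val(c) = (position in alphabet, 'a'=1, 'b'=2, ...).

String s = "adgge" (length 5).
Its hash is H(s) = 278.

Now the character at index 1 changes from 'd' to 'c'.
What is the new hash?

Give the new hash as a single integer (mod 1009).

Answer: 251

Derivation:
val('d') = 4, val('c') = 3
Position k = 1, exponent = n-1-k = 3
B^3 mod M = 3^3 mod 1009 = 27
Delta = (3 - 4) * 27 mod 1009 = 982
New hash = (278 + 982) mod 1009 = 251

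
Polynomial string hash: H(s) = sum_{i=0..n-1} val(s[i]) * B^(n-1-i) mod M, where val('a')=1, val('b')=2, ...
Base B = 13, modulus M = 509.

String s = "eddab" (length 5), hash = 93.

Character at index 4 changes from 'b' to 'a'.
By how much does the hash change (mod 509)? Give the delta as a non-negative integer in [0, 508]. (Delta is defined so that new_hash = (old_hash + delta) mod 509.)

Answer: 508

Derivation:
Delta formula: (val(new) - val(old)) * B^(n-1-k) mod M
  val('a') - val('b') = 1 - 2 = -1
  B^(n-1-k) = 13^0 mod 509 = 1
  Delta = -1 * 1 mod 509 = 508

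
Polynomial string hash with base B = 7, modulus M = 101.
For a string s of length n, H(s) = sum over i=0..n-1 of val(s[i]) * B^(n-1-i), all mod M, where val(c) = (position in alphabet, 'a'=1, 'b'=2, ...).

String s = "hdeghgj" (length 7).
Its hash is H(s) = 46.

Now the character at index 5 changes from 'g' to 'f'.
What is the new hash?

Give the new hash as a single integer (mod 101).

val('g') = 7, val('f') = 6
Position k = 5, exponent = n-1-k = 1
B^1 mod M = 7^1 mod 101 = 7
Delta = (6 - 7) * 7 mod 101 = 94
New hash = (46 + 94) mod 101 = 39

Answer: 39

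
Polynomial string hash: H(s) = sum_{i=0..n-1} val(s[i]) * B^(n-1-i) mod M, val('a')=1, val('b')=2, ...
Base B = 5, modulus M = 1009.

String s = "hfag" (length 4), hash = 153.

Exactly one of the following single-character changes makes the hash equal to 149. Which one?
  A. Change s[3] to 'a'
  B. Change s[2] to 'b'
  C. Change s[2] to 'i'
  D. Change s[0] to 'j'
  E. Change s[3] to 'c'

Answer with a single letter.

Answer: E

Derivation:
Option A: s[3]='g'->'a', delta=(1-7)*5^0 mod 1009 = 1003, hash=153+1003 mod 1009 = 147
Option B: s[2]='a'->'b', delta=(2-1)*5^1 mod 1009 = 5, hash=153+5 mod 1009 = 158
Option C: s[2]='a'->'i', delta=(9-1)*5^1 mod 1009 = 40, hash=153+40 mod 1009 = 193
Option D: s[0]='h'->'j', delta=(10-8)*5^3 mod 1009 = 250, hash=153+250 mod 1009 = 403
Option E: s[3]='g'->'c', delta=(3-7)*5^0 mod 1009 = 1005, hash=153+1005 mod 1009 = 149 <-- target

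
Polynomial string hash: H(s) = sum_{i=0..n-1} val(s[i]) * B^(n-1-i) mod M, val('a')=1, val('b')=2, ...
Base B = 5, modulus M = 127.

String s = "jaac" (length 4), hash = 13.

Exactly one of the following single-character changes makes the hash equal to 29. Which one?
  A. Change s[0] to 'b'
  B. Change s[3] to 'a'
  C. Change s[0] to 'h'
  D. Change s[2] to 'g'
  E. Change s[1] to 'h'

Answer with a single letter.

Answer: A

Derivation:
Option A: s[0]='j'->'b', delta=(2-10)*5^3 mod 127 = 16, hash=13+16 mod 127 = 29 <-- target
Option B: s[3]='c'->'a', delta=(1-3)*5^0 mod 127 = 125, hash=13+125 mod 127 = 11
Option C: s[0]='j'->'h', delta=(8-10)*5^3 mod 127 = 4, hash=13+4 mod 127 = 17
Option D: s[2]='a'->'g', delta=(7-1)*5^1 mod 127 = 30, hash=13+30 mod 127 = 43
Option E: s[1]='a'->'h', delta=(8-1)*5^2 mod 127 = 48, hash=13+48 mod 127 = 61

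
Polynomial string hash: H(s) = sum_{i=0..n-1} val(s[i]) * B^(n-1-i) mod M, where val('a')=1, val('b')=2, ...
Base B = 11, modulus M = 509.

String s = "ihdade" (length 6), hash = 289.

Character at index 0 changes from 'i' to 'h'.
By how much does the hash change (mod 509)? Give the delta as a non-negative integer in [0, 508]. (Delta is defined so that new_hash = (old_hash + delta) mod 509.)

Delta formula: (val(new) - val(old)) * B^(n-1-k) mod M
  val('h') - val('i') = 8 - 9 = -1
  B^(n-1-k) = 11^5 mod 509 = 207
  Delta = -1 * 207 mod 509 = 302

Answer: 302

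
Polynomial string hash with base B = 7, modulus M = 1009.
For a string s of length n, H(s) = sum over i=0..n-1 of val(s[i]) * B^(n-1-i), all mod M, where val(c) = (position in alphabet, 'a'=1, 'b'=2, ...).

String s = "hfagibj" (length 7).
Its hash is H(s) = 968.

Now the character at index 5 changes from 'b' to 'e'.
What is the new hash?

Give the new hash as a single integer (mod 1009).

val('b') = 2, val('e') = 5
Position k = 5, exponent = n-1-k = 1
B^1 mod M = 7^1 mod 1009 = 7
Delta = (5 - 2) * 7 mod 1009 = 21
New hash = (968 + 21) mod 1009 = 989

Answer: 989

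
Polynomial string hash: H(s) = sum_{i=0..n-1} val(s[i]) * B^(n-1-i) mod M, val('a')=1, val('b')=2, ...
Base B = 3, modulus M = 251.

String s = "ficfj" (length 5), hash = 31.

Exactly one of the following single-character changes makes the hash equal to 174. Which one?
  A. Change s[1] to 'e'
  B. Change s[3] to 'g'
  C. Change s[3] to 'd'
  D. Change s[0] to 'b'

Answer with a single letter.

Answer: A

Derivation:
Option A: s[1]='i'->'e', delta=(5-9)*3^3 mod 251 = 143, hash=31+143 mod 251 = 174 <-- target
Option B: s[3]='f'->'g', delta=(7-6)*3^1 mod 251 = 3, hash=31+3 mod 251 = 34
Option C: s[3]='f'->'d', delta=(4-6)*3^1 mod 251 = 245, hash=31+245 mod 251 = 25
Option D: s[0]='f'->'b', delta=(2-6)*3^4 mod 251 = 178, hash=31+178 mod 251 = 209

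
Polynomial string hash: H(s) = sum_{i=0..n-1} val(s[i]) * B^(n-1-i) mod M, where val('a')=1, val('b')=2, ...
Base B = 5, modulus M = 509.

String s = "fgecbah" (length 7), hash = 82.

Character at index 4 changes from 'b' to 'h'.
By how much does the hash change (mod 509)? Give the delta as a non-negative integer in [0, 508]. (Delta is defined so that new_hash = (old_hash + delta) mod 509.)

Answer: 150

Derivation:
Delta formula: (val(new) - val(old)) * B^(n-1-k) mod M
  val('h') - val('b') = 8 - 2 = 6
  B^(n-1-k) = 5^2 mod 509 = 25
  Delta = 6 * 25 mod 509 = 150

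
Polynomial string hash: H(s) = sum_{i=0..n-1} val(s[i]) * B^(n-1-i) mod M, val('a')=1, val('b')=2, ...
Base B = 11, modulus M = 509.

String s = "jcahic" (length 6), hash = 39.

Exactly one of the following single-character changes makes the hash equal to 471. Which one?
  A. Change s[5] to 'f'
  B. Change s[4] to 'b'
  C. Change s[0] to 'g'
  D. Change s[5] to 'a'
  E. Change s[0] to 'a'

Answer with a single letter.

Option A: s[5]='c'->'f', delta=(6-3)*11^0 mod 509 = 3, hash=39+3 mod 509 = 42
Option B: s[4]='i'->'b', delta=(2-9)*11^1 mod 509 = 432, hash=39+432 mod 509 = 471 <-- target
Option C: s[0]='j'->'g', delta=(7-10)*11^5 mod 509 = 397, hash=39+397 mod 509 = 436
Option D: s[5]='c'->'a', delta=(1-3)*11^0 mod 509 = 507, hash=39+507 mod 509 = 37
Option E: s[0]='j'->'a', delta=(1-10)*11^5 mod 509 = 173, hash=39+173 mod 509 = 212

Answer: B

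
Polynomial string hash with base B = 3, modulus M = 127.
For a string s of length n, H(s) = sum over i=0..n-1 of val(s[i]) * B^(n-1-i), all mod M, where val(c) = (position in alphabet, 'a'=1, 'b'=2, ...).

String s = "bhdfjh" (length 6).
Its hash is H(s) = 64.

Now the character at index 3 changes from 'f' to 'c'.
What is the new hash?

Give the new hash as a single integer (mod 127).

Answer: 37

Derivation:
val('f') = 6, val('c') = 3
Position k = 3, exponent = n-1-k = 2
B^2 mod M = 3^2 mod 127 = 9
Delta = (3 - 6) * 9 mod 127 = 100
New hash = (64 + 100) mod 127 = 37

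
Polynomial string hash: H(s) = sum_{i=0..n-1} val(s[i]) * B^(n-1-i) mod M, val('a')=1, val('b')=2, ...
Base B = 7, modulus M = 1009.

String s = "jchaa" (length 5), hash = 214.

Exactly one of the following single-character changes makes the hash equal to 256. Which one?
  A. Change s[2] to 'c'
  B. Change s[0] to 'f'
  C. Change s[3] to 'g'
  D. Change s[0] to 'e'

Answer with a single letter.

Option A: s[2]='h'->'c', delta=(3-8)*7^2 mod 1009 = 764, hash=214+764 mod 1009 = 978
Option B: s[0]='j'->'f', delta=(6-10)*7^4 mod 1009 = 486, hash=214+486 mod 1009 = 700
Option C: s[3]='a'->'g', delta=(7-1)*7^1 mod 1009 = 42, hash=214+42 mod 1009 = 256 <-- target
Option D: s[0]='j'->'e', delta=(5-10)*7^4 mod 1009 = 103, hash=214+103 mod 1009 = 317

Answer: C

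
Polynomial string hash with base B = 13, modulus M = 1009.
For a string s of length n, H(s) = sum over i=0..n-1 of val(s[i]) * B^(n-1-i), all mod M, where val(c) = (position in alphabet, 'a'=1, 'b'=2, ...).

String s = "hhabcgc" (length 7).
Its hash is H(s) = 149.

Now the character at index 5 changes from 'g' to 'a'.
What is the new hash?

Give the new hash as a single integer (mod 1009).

Answer: 71

Derivation:
val('g') = 7, val('a') = 1
Position k = 5, exponent = n-1-k = 1
B^1 mod M = 13^1 mod 1009 = 13
Delta = (1 - 7) * 13 mod 1009 = 931
New hash = (149 + 931) mod 1009 = 71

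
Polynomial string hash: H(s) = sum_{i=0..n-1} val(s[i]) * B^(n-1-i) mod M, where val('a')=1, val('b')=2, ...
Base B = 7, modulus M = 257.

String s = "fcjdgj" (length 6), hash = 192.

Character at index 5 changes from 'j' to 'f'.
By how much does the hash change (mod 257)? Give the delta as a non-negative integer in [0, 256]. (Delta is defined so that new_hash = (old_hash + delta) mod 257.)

Answer: 253

Derivation:
Delta formula: (val(new) - val(old)) * B^(n-1-k) mod M
  val('f') - val('j') = 6 - 10 = -4
  B^(n-1-k) = 7^0 mod 257 = 1
  Delta = -4 * 1 mod 257 = 253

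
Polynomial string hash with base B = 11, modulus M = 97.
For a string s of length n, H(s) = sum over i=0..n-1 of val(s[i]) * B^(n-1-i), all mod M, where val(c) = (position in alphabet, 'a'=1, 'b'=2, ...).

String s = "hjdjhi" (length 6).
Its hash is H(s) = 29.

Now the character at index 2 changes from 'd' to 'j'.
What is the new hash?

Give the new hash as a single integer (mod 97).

val('d') = 4, val('j') = 10
Position k = 2, exponent = n-1-k = 3
B^3 mod M = 11^3 mod 97 = 70
Delta = (10 - 4) * 70 mod 97 = 32
New hash = (29 + 32) mod 97 = 61

Answer: 61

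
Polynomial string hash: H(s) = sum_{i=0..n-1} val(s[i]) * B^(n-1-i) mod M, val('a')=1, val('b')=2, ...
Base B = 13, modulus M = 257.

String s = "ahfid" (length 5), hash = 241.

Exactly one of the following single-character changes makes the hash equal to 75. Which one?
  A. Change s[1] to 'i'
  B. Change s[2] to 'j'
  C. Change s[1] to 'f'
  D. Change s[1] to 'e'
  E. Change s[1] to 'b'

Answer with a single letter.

Option A: s[1]='h'->'i', delta=(9-8)*13^3 mod 257 = 141, hash=241+141 mod 257 = 125
Option B: s[2]='f'->'j', delta=(10-6)*13^2 mod 257 = 162, hash=241+162 mod 257 = 146
Option C: s[1]='h'->'f', delta=(6-8)*13^3 mod 257 = 232, hash=241+232 mod 257 = 216
Option D: s[1]='h'->'e', delta=(5-8)*13^3 mod 257 = 91, hash=241+91 mod 257 = 75 <-- target
Option E: s[1]='h'->'b', delta=(2-8)*13^3 mod 257 = 182, hash=241+182 mod 257 = 166

Answer: D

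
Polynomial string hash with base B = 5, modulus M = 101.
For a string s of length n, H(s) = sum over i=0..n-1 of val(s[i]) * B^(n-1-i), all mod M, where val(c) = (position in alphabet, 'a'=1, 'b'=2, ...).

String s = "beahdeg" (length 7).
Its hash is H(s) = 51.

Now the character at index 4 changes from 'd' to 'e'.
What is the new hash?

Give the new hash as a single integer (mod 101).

Answer: 76

Derivation:
val('d') = 4, val('e') = 5
Position k = 4, exponent = n-1-k = 2
B^2 mod M = 5^2 mod 101 = 25
Delta = (5 - 4) * 25 mod 101 = 25
New hash = (51 + 25) mod 101 = 76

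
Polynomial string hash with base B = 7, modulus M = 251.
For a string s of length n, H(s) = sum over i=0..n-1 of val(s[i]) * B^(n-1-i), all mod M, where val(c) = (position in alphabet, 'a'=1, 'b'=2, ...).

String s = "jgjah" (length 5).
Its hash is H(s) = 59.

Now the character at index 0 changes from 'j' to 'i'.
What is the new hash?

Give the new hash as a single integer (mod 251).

val('j') = 10, val('i') = 9
Position k = 0, exponent = n-1-k = 4
B^4 mod M = 7^4 mod 251 = 142
Delta = (9 - 10) * 142 mod 251 = 109
New hash = (59 + 109) mod 251 = 168

Answer: 168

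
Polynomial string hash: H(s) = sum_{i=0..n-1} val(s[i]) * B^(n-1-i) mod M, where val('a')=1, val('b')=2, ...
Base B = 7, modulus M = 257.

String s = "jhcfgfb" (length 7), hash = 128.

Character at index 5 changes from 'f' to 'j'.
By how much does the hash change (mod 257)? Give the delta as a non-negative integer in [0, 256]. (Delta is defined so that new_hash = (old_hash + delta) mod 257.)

Answer: 28

Derivation:
Delta formula: (val(new) - val(old)) * B^(n-1-k) mod M
  val('j') - val('f') = 10 - 6 = 4
  B^(n-1-k) = 7^1 mod 257 = 7
  Delta = 4 * 7 mod 257 = 28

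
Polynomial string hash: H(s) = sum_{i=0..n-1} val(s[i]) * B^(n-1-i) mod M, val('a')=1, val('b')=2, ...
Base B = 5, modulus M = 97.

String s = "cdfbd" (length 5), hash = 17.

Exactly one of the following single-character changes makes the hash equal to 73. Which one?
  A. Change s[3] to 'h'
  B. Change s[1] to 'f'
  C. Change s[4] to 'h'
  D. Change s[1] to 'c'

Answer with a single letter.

Answer: B

Derivation:
Option A: s[3]='b'->'h', delta=(8-2)*5^1 mod 97 = 30, hash=17+30 mod 97 = 47
Option B: s[1]='d'->'f', delta=(6-4)*5^3 mod 97 = 56, hash=17+56 mod 97 = 73 <-- target
Option C: s[4]='d'->'h', delta=(8-4)*5^0 mod 97 = 4, hash=17+4 mod 97 = 21
Option D: s[1]='d'->'c', delta=(3-4)*5^3 mod 97 = 69, hash=17+69 mod 97 = 86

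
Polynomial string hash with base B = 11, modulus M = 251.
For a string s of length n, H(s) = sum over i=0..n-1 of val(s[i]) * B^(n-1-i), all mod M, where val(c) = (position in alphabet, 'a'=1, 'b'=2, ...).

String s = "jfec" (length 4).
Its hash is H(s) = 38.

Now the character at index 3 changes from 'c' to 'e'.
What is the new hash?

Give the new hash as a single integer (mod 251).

Answer: 40

Derivation:
val('c') = 3, val('e') = 5
Position k = 3, exponent = n-1-k = 0
B^0 mod M = 11^0 mod 251 = 1
Delta = (5 - 3) * 1 mod 251 = 2
New hash = (38 + 2) mod 251 = 40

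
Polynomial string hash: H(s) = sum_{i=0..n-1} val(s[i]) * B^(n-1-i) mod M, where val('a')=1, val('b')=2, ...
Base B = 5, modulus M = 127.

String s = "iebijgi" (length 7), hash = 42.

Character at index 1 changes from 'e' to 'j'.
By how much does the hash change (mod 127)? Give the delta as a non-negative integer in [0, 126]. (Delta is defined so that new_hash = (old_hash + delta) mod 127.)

Answer: 4

Derivation:
Delta formula: (val(new) - val(old)) * B^(n-1-k) mod M
  val('j') - val('e') = 10 - 5 = 5
  B^(n-1-k) = 5^5 mod 127 = 77
  Delta = 5 * 77 mod 127 = 4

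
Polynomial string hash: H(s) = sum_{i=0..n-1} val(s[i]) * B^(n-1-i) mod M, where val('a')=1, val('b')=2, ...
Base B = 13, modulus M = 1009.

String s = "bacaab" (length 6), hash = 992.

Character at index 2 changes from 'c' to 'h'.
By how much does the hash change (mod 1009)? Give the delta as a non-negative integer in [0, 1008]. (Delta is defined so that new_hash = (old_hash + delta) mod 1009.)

Answer: 895

Derivation:
Delta formula: (val(new) - val(old)) * B^(n-1-k) mod M
  val('h') - val('c') = 8 - 3 = 5
  B^(n-1-k) = 13^3 mod 1009 = 179
  Delta = 5 * 179 mod 1009 = 895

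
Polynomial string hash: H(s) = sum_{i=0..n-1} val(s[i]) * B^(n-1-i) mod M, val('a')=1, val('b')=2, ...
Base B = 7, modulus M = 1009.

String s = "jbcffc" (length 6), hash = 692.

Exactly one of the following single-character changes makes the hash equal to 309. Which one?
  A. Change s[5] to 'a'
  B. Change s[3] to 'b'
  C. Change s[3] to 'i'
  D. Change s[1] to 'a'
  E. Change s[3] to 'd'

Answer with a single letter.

Option A: s[5]='c'->'a', delta=(1-3)*7^0 mod 1009 = 1007, hash=692+1007 mod 1009 = 690
Option B: s[3]='f'->'b', delta=(2-6)*7^2 mod 1009 = 813, hash=692+813 mod 1009 = 496
Option C: s[3]='f'->'i', delta=(9-6)*7^2 mod 1009 = 147, hash=692+147 mod 1009 = 839
Option D: s[1]='b'->'a', delta=(1-2)*7^4 mod 1009 = 626, hash=692+626 mod 1009 = 309 <-- target
Option E: s[3]='f'->'d', delta=(4-6)*7^2 mod 1009 = 911, hash=692+911 mod 1009 = 594

Answer: D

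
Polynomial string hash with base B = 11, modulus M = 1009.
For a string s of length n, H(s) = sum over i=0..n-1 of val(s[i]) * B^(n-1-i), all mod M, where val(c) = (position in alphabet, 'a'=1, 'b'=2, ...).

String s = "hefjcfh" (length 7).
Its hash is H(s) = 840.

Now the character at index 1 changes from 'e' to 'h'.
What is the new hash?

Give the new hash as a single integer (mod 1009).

val('e') = 5, val('h') = 8
Position k = 1, exponent = n-1-k = 5
B^5 mod M = 11^5 mod 1009 = 620
Delta = (8 - 5) * 620 mod 1009 = 851
New hash = (840 + 851) mod 1009 = 682

Answer: 682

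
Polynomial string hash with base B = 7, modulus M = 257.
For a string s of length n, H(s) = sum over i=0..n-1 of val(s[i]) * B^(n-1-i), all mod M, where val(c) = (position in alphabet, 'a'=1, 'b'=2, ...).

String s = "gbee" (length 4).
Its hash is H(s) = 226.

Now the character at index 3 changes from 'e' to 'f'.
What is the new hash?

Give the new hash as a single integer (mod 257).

val('e') = 5, val('f') = 6
Position k = 3, exponent = n-1-k = 0
B^0 mod M = 7^0 mod 257 = 1
Delta = (6 - 5) * 1 mod 257 = 1
New hash = (226 + 1) mod 257 = 227

Answer: 227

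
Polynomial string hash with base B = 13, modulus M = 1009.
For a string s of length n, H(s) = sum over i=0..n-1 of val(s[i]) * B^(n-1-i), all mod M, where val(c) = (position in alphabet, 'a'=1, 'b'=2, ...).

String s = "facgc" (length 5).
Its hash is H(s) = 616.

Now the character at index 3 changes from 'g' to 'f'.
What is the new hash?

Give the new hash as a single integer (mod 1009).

Answer: 603

Derivation:
val('g') = 7, val('f') = 6
Position k = 3, exponent = n-1-k = 1
B^1 mod M = 13^1 mod 1009 = 13
Delta = (6 - 7) * 13 mod 1009 = 996
New hash = (616 + 996) mod 1009 = 603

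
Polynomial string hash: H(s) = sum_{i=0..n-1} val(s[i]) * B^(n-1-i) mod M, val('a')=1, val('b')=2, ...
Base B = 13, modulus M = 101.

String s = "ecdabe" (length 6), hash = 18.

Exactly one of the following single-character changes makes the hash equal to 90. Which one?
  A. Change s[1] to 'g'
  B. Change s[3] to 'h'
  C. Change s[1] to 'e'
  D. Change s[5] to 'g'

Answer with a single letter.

Option A: s[1]='c'->'g', delta=(7-3)*13^4 mod 101 = 13, hash=18+13 mod 101 = 31
Option B: s[3]='a'->'h', delta=(8-1)*13^2 mod 101 = 72, hash=18+72 mod 101 = 90 <-- target
Option C: s[1]='c'->'e', delta=(5-3)*13^4 mod 101 = 57, hash=18+57 mod 101 = 75
Option D: s[5]='e'->'g', delta=(7-5)*13^0 mod 101 = 2, hash=18+2 mod 101 = 20

Answer: B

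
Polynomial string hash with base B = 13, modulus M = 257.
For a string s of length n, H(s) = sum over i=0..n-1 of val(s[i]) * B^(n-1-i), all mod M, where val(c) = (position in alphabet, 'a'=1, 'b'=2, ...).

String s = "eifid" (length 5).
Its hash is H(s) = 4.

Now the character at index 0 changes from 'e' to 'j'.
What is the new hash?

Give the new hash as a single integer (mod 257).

Answer: 174

Derivation:
val('e') = 5, val('j') = 10
Position k = 0, exponent = n-1-k = 4
B^4 mod M = 13^4 mod 257 = 34
Delta = (10 - 5) * 34 mod 257 = 170
New hash = (4 + 170) mod 257 = 174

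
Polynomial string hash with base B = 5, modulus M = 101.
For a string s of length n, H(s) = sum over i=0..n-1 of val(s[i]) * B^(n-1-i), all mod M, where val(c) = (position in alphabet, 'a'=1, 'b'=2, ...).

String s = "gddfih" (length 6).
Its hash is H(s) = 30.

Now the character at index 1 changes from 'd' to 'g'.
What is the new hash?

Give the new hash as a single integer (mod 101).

Answer: 87

Derivation:
val('d') = 4, val('g') = 7
Position k = 1, exponent = n-1-k = 4
B^4 mod M = 5^4 mod 101 = 19
Delta = (7 - 4) * 19 mod 101 = 57
New hash = (30 + 57) mod 101 = 87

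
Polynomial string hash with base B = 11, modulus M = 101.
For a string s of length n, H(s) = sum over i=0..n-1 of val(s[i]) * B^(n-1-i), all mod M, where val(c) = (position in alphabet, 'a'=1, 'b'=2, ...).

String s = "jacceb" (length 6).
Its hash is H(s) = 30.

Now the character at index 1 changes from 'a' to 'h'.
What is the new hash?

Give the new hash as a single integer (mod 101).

Answer: 2

Derivation:
val('a') = 1, val('h') = 8
Position k = 1, exponent = n-1-k = 4
B^4 mod M = 11^4 mod 101 = 97
Delta = (8 - 1) * 97 mod 101 = 73
New hash = (30 + 73) mod 101 = 2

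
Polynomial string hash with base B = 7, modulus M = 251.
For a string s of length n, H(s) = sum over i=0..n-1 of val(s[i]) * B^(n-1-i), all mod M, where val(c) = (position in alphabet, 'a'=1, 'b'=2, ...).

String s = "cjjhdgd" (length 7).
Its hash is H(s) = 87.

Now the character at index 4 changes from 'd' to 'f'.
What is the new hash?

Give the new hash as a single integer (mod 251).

val('d') = 4, val('f') = 6
Position k = 4, exponent = n-1-k = 2
B^2 mod M = 7^2 mod 251 = 49
Delta = (6 - 4) * 49 mod 251 = 98
New hash = (87 + 98) mod 251 = 185

Answer: 185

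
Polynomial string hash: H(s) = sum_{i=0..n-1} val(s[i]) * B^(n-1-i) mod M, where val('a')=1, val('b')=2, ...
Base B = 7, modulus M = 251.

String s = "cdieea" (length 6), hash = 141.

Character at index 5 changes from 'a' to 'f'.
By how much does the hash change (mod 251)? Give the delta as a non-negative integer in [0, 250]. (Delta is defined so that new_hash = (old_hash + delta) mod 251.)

Answer: 5

Derivation:
Delta formula: (val(new) - val(old)) * B^(n-1-k) mod M
  val('f') - val('a') = 6 - 1 = 5
  B^(n-1-k) = 7^0 mod 251 = 1
  Delta = 5 * 1 mod 251 = 5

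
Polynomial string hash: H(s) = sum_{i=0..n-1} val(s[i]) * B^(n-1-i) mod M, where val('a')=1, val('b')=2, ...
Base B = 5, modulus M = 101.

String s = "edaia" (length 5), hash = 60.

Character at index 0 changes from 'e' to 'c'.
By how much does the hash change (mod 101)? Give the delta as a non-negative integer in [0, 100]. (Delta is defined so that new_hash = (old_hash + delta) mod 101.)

Delta formula: (val(new) - val(old)) * B^(n-1-k) mod M
  val('c') - val('e') = 3 - 5 = -2
  B^(n-1-k) = 5^4 mod 101 = 19
  Delta = -2 * 19 mod 101 = 63

Answer: 63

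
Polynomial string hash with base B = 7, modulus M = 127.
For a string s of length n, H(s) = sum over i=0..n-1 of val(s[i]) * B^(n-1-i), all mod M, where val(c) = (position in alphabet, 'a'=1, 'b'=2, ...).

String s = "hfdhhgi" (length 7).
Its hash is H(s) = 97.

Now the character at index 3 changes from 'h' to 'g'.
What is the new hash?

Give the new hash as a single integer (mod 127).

Answer: 8

Derivation:
val('h') = 8, val('g') = 7
Position k = 3, exponent = n-1-k = 3
B^3 mod M = 7^3 mod 127 = 89
Delta = (7 - 8) * 89 mod 127 = 38
New hash = (97 + 38) mod 127 = 8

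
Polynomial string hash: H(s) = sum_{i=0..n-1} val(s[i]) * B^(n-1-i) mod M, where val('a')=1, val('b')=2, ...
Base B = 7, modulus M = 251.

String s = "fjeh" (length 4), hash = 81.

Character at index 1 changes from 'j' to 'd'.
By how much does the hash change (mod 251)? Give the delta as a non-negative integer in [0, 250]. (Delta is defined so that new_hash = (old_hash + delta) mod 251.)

Answer: 208

Derivation:
Delta formula: (val(new) - val(old)) * B^(n-1-k) mod M
  val('d') - val('j') = 4 - 10 = -6
  B^(n-1-k) = 7^2 mod 251 = 49
  Delta = -6 * 49 mod 251 = 208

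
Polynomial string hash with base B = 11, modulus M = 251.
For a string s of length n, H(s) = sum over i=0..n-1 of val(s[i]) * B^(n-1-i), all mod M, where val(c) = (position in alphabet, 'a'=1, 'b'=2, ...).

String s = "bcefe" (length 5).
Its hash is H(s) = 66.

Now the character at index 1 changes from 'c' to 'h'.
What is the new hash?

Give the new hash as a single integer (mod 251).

val('c') = 3, val('h') = 8
Position k = 1, exponent = n-1-k = 3
B^3 mod M = 11^3 mod 251 = 76
Delta = (8 - 3) * 76 mod 251 = 129
New hash = (66 + 129) mod 251 = 195

Answer: 195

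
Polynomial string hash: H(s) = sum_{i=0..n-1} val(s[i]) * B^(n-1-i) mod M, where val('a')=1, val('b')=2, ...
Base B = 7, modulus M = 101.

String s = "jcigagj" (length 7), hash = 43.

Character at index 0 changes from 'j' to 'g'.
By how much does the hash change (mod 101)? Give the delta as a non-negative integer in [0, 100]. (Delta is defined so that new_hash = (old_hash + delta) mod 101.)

Delta formula: (val(new) - val(old)) * B^(n-1-k) mod M
  val('g') - val('j') = 7 - 10 = -3
  B^(n-1-k) = 7^6 mod 101 = 85
  Delta = -3 * 85 mod 101 = 48

Answer: 48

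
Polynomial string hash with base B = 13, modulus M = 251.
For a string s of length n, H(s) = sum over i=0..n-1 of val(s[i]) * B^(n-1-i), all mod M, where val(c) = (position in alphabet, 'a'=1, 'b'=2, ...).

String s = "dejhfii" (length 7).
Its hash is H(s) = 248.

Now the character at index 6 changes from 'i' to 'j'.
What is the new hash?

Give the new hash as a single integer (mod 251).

val('i') = 9, val('j') = 10
Position k = 6, exponent = n-1-k = 0
B^0 mod M = 13^0 mod 251 = 1
Delta = (10 - 9) * 1 mod 251 = 1
New hash = (248 + 1) mod 251 = 249

Answer: 249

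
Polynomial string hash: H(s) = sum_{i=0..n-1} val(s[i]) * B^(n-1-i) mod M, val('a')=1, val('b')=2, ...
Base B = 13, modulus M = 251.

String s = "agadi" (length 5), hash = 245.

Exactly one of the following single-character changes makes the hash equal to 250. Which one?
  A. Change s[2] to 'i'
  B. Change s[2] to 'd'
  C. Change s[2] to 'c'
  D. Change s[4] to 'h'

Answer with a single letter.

Answer: B

Derivation:
Option A: s[2]='a'->'i', delta=(9-1)*13^2 mod 251 = 97, hash=245+97 mod 251 = 91
Option B: s[2]='a'->'d', delta=(4-1)*13^2 mod 251 = 5, hash=245+5 mod 251 = 250 <-- target
Option C: s[2]='a'->'c', delta=(3-1)*13^2 mod 251 = 87, hash=245+87 mod 251 = 81
Option D: s[4]='i'->'h', delta=(8-9)*13^0 mod 251 = 250, hash=245+250 mod 251 = 244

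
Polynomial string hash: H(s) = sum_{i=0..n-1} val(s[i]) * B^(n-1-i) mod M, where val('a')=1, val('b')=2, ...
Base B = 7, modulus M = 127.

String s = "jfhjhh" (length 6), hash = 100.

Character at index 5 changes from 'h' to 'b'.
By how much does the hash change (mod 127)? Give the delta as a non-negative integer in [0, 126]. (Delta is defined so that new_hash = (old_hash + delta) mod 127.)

Delta formula: (val(new) - val(old)) * B^(n-1-k) mod M
  val('b') - val('h') = 2 - 8 = -6
  B^(n-1-k) = 7^0 mod 127 = 1
  Delta = -6 * 1 mod 127 = 121

Answer: 121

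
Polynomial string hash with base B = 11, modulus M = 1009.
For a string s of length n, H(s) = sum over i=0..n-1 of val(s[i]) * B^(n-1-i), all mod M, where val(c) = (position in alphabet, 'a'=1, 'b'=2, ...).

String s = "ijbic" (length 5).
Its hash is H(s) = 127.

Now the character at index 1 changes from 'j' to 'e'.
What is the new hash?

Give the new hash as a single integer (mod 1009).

val('j') = 10, val('e') = 5
Position k = 1, exponent = n-1-k = 3
B^3 mod M = 11^3 mod 1009 = 322
Delta = (5 - 10) * 322 mod 1009 = 408
New hash = (127 + 408) mod 1009 = 535

Answer: 535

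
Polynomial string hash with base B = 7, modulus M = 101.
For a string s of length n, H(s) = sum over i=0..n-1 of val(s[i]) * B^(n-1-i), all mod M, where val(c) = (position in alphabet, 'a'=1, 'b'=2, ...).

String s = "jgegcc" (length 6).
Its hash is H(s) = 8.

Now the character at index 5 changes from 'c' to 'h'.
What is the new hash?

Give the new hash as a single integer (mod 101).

Answer: 13

Derivation:
val('c') = 3, val('h') = 8
Position k = 5, exponent = n-1-k = 0
B^0 mod M = 7^0 mod 101 = 1
Delta = (8 - 3) * 1 mod 101 = 5
New hash = (8 + 5) mod 101 = 13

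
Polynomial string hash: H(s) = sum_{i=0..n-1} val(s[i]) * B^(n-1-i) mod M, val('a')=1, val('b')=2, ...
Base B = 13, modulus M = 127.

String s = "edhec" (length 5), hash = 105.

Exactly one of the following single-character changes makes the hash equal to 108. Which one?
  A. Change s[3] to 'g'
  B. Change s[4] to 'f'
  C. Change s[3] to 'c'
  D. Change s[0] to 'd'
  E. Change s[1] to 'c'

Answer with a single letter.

Answer: B

Derivation:
Option A: s[3]='e'->'g', delta=(7-5)*13^1 mod 127 = 26, hash=105+26 mod 127 = 4
Option B: s[4]='c'->'f', delta=(6-3)*13^0 mod 127 = 3, hash=105+3 mod 127 = 108 <-- target
Option C: s[3]='e'->'c', delta=(3-5)*13^1 mod 127 = 101, hash=105+101 mod 127 = 79
Option D: s[0]='e'->'d', delta=(4-5)*13^4 mod 127 = 14, hash=105+14 mod 127 = 119
Option E: s[1]='d'->'c', delta=(3-4)*13^3 mod 127 = 89, hash=105+89 mod 127 = 67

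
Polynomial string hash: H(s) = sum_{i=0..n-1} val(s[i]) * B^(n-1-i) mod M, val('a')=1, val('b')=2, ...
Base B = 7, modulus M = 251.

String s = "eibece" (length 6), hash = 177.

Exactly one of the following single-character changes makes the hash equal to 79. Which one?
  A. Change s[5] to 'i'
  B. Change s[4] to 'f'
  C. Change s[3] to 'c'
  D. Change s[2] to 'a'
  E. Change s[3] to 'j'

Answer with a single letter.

Answer: C

Derivation:
Option A: s[5]='e'->'i', delta=(9-5)*7^0 mod 251 = 4, hash=177+4 mod 251 = 181
Option B: s[4]='c'->'f', delta=(6-3)*7^1 mod 251 = 21, hash=177+21 mod 251 = 198
Option C: s[3]='e'->'c', delta=(3-5)*7^2 mod 251 = 153, hash=177+153 mod 251 = 79 <-- target
Option D: s[2]='b'->'a', delta=(1-2)*7^3 mod 251 = 159, hash=177+159 mod 251 = 85
Option E: s[3]='e'->'j', delta=(10-5)*7^2 mod 251 = 245, hash=177+245 mod 251 = 171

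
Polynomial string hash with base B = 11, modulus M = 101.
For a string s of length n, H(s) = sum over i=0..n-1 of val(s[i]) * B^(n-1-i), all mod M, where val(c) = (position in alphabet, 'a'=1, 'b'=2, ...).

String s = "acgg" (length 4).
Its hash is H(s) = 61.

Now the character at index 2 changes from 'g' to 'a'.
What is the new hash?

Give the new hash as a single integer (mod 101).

Answer: 96

Derivation:
val('g') = 7, val('a') = 1
Position k = 2, exponent = n-1-k = 1
B^1 mod M = 11^1 mod 101 = 11
Delta = (1 - 7) * 11 mod 101 = 35
New hash = (61 + 35) mod 101 = 96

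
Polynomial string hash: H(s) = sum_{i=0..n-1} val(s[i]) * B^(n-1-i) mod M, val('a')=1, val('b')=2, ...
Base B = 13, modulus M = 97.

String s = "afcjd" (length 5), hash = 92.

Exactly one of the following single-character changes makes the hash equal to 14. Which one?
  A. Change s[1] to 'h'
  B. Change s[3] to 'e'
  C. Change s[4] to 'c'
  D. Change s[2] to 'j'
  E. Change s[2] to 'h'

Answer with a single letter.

Option A: s[1]='f'->'h', delta=(8-6)*13^3 mod 97 = 29, hash=92+29 mod 97 = 24
Option B: s[3]='j'->'e', delta=(5-10)*13^1 mod 97 = 32, hash=92+32 mod 97 = 27
Option C: s[4]='d'->'c', delta=(3-4)*13^0 mod 97 = 96, hash=92+96 mod 97 = 91
Option D: s[2]='c'->'j', delta=(10-3)*13^2 mod 97 = 19, hash=92+19 mod 97 = 14 <-- target
Option E: s[2]='c'->'h', delta=(8-3)*13^2 mod 97 = 69, hash=92+69 mod 97 = 64

Answer: D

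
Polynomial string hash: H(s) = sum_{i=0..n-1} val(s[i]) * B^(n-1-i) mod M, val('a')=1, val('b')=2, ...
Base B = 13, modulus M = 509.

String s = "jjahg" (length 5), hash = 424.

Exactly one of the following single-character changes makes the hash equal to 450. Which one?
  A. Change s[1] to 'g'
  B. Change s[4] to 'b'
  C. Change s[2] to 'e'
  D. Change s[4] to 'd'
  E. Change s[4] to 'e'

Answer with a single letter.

Option A: s[1]='j'->'g', delta=(7-10)*13^3 mod 509 = 26, hash=424+26 mod 509 = 450 <-- target
Option B: s[4]='g'->'b', delta=(2-7)*13^0 mod 509 = 504, hash=424+504 mod 509 = 419
Option C: s[2]='a'->'e', delta=(5-1)*13^2 mod 509 = 167, hash=424+167 mod 509 = 82
Option D: s[4]='g'->'d', delta=(4-7)*13^0 mod 509 = 506, hash=424+506 mod 509 = 421
Option E: s[4]='g'->'e', delta=(5-7)*13^0 mod 509 = 507, hash=424+507 mod 509 = 422

Answer: A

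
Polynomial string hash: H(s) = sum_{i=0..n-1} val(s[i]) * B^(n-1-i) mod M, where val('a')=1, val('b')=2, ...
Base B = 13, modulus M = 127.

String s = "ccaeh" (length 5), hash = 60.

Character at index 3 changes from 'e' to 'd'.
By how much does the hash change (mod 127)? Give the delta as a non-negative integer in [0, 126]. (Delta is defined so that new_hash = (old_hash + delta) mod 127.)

Delta formula: (val(new) - val(old)) * B^(n-1-k) mod M
  val('d') - val('e') = 4 - 5 = -1
  B^(n-1-k) = 13^1 mod 127 = 13
  Delta = -1 * 13 mod 127 = 114

Answer: 114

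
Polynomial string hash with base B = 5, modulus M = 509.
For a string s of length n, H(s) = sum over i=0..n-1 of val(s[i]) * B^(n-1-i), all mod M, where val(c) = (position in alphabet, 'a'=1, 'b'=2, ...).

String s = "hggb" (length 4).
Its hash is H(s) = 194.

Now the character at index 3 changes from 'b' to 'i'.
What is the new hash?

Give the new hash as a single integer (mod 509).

Answer: 201

Derivation:
val('b') = 2, val('i') = 9
Position k = 3, exponent = n-1-k = 0
B^0 mod M = 5^0 mod 509 = 1
Delta = (9 - 2) * 1 mod 509 = 7
New hash = (194 + 7) mod 509 = 201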